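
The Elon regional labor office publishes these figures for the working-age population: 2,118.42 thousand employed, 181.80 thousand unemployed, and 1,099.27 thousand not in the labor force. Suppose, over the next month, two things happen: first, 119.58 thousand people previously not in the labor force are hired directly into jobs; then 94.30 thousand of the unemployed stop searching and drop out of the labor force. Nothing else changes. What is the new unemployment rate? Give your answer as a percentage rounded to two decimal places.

Initially, labor force = 2,118.42 + 181.80 = 2,300.22 thousand, so u = 181.80/2,300.22 = 7.90%.
After the first change, employed and labor force both rise by 119.58; unemployed unchanged → E = 2,238.00, U = 181.80, labor force = 2,419.80 thousand.
After the second change, unemployed and labor force both fall by 94.30 → E = 2,238.00, U = 87.50, labor force = 2,325.50 thousand.
New unemployment rate = 87.50 / 2,325.50 = 3.76%.

New unemployment rate ≈ 3.76%.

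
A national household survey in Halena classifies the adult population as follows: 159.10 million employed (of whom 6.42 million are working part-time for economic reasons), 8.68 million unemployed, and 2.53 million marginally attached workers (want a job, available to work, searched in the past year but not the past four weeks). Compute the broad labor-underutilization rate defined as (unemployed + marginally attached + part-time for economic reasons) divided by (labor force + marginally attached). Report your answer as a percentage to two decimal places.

Labor force = 159.10 + 8.68 = 167.78 million.
Numerator = 8.68 + 2.53 + 6.42 = 17.63 million.
Denominator = 167.78 + 2.53 = 170.31 million.
Broad rate = 17.63 / 170.31 = 10.35%.

Broad underutilization rate ≈ 10.35%.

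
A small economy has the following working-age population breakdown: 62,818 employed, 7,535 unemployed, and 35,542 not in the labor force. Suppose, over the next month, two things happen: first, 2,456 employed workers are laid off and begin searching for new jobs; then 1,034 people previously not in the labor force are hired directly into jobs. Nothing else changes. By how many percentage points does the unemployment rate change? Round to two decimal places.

Initially, labor force = 62,818 + 7,535 = 70,353, so u = 7,535/70,353 = 10.71%.
After the first change, employed falls and unemployed rises by 2,456; labor force unchanged → E = 60,362, U = 9,991, labor force = 70,353.
After the second change, employed and labor force both rise by 1,034; unemployed unchanged → E = 61,396, U = 9,991, labor force = 71,387.
New unemployment rate = 9,991 / 71,387 = 14.00%.
Change = 14.00% − 10.71% = +3.29 percentage points.

The unemployment rate changes by +3.29 percentage points.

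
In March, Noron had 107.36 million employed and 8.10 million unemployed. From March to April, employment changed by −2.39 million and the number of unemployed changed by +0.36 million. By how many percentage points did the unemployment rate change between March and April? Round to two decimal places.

The unemployment rate changed by +0.44 percentage points.

March: labor force = 107.36 + 8.10 = 115.46; u = 8.10/115.46 = 7.02%.
April: labor force = 104.97 + 8.46 = 113.43; u = 8.46/113.43 = 7.46%.
Change = 7.46% − 7.02% = +0.44 pp.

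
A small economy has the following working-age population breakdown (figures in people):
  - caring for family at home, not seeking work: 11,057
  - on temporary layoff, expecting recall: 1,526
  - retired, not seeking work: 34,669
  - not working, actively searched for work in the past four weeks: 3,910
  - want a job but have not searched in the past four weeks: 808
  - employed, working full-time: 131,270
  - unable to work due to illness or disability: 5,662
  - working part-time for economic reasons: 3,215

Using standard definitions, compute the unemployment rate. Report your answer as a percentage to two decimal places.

Employed = 131,270 + 3,215 = 134,485 (anyone who worked, including part-time for economic reasons, counts as employed).
Unemployed = 1,526 + 3,910 = 5,436 (jobless and actively searching, or on temporary layoff).
Labor force = 134,485 + 5,436 = 139,921.
Unemployment rate = 5,436 / 139,921 = 3.89%.

Unemployment rate ≈ 3.89%.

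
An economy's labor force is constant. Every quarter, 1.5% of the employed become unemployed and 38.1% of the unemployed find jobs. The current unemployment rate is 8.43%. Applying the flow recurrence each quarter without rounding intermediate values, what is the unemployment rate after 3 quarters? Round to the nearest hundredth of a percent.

Unemployment rate after three quarters ≈ 4.81%.

With a fixed labor force, u_{t+1} = u_t + s·(1−u_t) − f·u_t = u_t·(1−s−f) + s.
Here 1−s−f = 0.604 and s = 0.015.
u_1 = 0.084300 × 0.604 + 0.015 = 0.065917.
u_2 = 0.065917 × 0.604 + 0.015 = 0.054814.
u_3 = 0.054814 × 0.604 + 0.015 = 0.048108.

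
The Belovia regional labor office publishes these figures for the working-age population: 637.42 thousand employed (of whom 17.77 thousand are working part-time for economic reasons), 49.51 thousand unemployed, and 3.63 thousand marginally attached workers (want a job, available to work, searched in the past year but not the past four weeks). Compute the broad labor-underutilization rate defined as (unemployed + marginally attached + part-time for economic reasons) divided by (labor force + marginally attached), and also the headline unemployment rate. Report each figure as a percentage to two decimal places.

Labor force = 637.42 + 49.51 = 686.93 thousand.
Numerator = 49.51 + 3.63 + 17.77 = 70.91 thousand.
Denominator = 686.93 + 3.63 = 690.56 thousand.
Broad rate = 70.91 / 690.56 = 10.27%.
Headline unemployment rate = 49.51 / 686.93 = 7.21%.

Broad underutilization rate ≈ 10.27%; headline unemployment rate ≈ 7.21%.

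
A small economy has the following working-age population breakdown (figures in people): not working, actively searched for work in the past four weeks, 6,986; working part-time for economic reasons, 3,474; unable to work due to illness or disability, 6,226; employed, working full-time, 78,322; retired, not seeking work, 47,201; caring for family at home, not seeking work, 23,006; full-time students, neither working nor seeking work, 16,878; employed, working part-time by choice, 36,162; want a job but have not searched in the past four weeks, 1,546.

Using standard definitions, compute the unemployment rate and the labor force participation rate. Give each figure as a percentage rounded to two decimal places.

Unemployment rate ≈ 5.59%; labor force participation rate ≈ 56.84%.

Employed = 3,474 + 78,322 + 36,162 = 117,958 (anyone who worked, including part-time for economic reasons, counts as employed).
Unemployed = 6,986.
Labor force = 117,958 + 6,986 = 124,944.
Not in labor force = 6,226 + 47,201 + 23,006 + 16,878 + 1,546 = 94,857 (those not working and not actively searching are outside the labor force — including those who want a job but have given up searching).
Civilian working-age population = 124,944 + 94,857 = 219,801.
Unemployment rate = 6,986 / 124,944 = 5.59%.
Labor force participation rate = 124,944 / 219,801 = 56.84%.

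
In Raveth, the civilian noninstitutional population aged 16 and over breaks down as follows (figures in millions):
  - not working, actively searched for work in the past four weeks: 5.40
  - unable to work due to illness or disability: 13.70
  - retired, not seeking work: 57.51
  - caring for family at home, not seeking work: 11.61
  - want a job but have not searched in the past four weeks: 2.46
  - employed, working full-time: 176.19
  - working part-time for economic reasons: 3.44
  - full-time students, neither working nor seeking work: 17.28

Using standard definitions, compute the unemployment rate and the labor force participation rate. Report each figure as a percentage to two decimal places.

Employed = 176.19 + 3.44 = 179.63 million (anyone who worked, including part-time for economic reasons, counts as employed).
Unemployed = 5.40 million.
Labor force = 179.63 + 5.40 = 185.03 million.
Not in labor force = 13.70 + 57.51 + 11.61 + 2.46 + 17.28 = 102.56 million (those not working and not actively searching are outside the labor force — including those who want a job but have given up searching).
Civilian working-age population = 185.03 + 102.56 = 287.59 million.
Unemployment rate = 5.40 / 185.03 = 2.92%.
Labor force participation rate = 185.03 / 287.59 = 64.34%.

Unemployment rate ≈ 2.92%; labor force participation rate ≈ 64.34%.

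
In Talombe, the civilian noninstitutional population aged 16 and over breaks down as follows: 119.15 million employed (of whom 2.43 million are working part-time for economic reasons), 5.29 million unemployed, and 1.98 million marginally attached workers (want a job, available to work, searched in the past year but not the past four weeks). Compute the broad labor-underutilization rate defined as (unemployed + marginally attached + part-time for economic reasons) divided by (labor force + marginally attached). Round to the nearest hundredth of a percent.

Labor force = 119.15 + 5.29 = 124.44 million.
Numerator = 5.29 + 1.98 + 2.43 = 9.70 million.
Denominator = 124.44 + 1.98 = 126.42 million.
Broad rate = 9.70 / 126.42 = 7.67%.

Broad underutilization rate ≈ 7.67%.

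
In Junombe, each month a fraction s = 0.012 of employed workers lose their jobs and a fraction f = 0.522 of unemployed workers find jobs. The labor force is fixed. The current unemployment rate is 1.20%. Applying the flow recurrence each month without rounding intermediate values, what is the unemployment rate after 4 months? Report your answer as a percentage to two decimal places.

With a fixed labor force, u_{t+1} = u_t + s·(1−u_t) − f·u_t = u_t·(1−s−f) + s.
Here 1−s−f = 0.466 and s = 0.012.
u_1 = 0.012000 × 0.466 + 0.012 = 0.017592.
u_2 = 0.017592 × 0.466 + 0.012 = 0.020198.
u_3 = 0.020198 × 0.466 + 0.012 = 0.021412.
u_4 = 0.021412 × 0.466 + 0.012 = 0.021978.

Unemployment rate after four months ≈ 2.20%.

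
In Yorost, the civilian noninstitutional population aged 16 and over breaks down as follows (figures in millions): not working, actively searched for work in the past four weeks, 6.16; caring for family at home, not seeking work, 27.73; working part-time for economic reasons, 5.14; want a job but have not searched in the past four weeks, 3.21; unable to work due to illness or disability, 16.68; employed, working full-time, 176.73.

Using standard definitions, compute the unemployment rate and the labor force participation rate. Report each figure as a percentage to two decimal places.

Employed = 5.14 + 176.73 = 181.87 million (anyone who worked, including part-time for economic reasons, counts as employed).
Unemployed = 6.16 million.
Labor force = 181.87 + 6.16 = 188.03 million.
Not in labor force = 27.73 + 3.21 + 16.68 = 47.62 million (those not working and not actively searching are outside the labor force — including those who want a job but have given up searching).
Civilian working-age population = 188.03 + 47.62 = 235.65 million.
Unemployment rate = 6.16 / 188.03 = 3.28%.
Labor force participation rate = 188.03 / 235.65 = 79.79%.

Unemployment rate ≈ 3.28%; labor force participation rate ≈ 79.79%.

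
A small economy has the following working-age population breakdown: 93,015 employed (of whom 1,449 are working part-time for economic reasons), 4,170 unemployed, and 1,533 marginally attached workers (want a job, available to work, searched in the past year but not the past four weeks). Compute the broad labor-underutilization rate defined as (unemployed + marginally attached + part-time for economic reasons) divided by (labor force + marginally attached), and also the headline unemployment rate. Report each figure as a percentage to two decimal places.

Broad underutilization rate ≈ 7.24%; headline unemployment rate ≈ 4.29%.

Labor force = 93,015 + 4,170 = 97,185.
Numerator = 4,170 + 1,533 + 1,449 = 7,152.
Denominator = 97,185 + 1,533 = 98,718.
Broad rate = 7,152 / 98,718 = 7.24%.
Headline unemployment rate = 4,170 / 97,185 = 4.29%.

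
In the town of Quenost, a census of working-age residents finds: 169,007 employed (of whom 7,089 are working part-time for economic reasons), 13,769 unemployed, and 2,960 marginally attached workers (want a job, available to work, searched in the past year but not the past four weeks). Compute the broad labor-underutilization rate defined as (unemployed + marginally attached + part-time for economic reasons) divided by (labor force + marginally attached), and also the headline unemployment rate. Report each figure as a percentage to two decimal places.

Broad underutilization rate ≈ 12.82%; headline unemployment rate ≈ 7.53%.

Labor force = 169,007 + 13,769 = 182,776.
Numerator = 13,769 + 2,960 + 7,089 = 23,818.
Denominator = 182,776 + 2,960 = 185,736.
Broad rate = 23,818 / 185,736 = 12.82%.
Headline unemployment rate = 13,769 / 182,776 = 7.53%.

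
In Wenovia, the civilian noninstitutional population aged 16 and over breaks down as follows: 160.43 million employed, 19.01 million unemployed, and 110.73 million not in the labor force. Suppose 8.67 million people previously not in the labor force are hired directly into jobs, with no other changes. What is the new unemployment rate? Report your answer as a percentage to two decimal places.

Initially, labor force = 160.43 + 19.01 = 179.44 million, so u = 19.01/179.44 = 10.59%.
After the change, employed and labor force both rise by 8.67; unemployed unchanged → E = 169.10, U = 19.01, labor force = 188.11 million.
New unemployment rate = 19.01 / 188.11 = 10.11%.

New unemployment rate ≈ 10.11%.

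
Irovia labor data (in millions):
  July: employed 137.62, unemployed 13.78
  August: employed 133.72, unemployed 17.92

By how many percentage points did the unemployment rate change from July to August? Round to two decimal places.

July: labor force = 137.62 + 13.78 = 151.40; u = 13.78/151.40 = 9.10%.
August: labor force = 133.72 + 17.92 = 151.64; u = 17.92/151.64 = 11.82%.
Change = 11.82% − 9.10% = +2.72 pp.

The unemployment rate changed by +2.72 percentage points.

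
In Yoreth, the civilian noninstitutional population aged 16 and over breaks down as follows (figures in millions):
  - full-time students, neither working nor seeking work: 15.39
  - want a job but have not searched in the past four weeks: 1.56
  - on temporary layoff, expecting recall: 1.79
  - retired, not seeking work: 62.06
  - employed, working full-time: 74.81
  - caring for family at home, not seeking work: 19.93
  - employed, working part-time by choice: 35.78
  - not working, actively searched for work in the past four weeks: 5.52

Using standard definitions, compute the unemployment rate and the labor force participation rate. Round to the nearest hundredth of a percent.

Unemployment rate ≈ 6.20%; labor force participation rate ≈ 54.37%.

Employed = 74.81 + 35.78 = 110.59 million.
Unemployed = 1.79 + 5.52 = 7.31 million (jobless and actively searching, or on temporary layoff).
Labor force = 110.59 + 7.31 = 117.90 million.
Not in labor force = 15.39 + 1.56 + 62.06 + 19.93 = 98.94 million (those not working and not actively searching are outside the labor force — including those who want a job but have given up searching).
Civilian working-age population = 117.90 + 98.94 = 216.84 million.
Unemployment rate = 7.31 / 117.90 = 6.20%.
Labor force participation rate = 117.90 / 216.84 = 54.37%.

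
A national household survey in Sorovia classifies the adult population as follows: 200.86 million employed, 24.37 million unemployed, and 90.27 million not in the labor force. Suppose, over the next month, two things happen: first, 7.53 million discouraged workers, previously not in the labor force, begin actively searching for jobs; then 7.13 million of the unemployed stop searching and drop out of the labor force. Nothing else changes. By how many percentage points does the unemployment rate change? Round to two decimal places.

The unemployment rate changes by +0.16 percentage points.

Initially, labor force = 200.86 + 24.37 = 225.23 million, so u = 24.37/225.23 = 10.82%.
After the first change, unemployed and labor force both rise by 7.53 → E = 200.86, U = 31.90, labor force = 232.76 million.
After the second change, unemployed and labor force both fall by 7.13 → E = 200.86, U = 24.77, labor force = 225.63 million.
New unemployment rate = 24.77 / 225.63 = 10.98%.
Change = 10.98% − 10.82% = +0.16 percentage points.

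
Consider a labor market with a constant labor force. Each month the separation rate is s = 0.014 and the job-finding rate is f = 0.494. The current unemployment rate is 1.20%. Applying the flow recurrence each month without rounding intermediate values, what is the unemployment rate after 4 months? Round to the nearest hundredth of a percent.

Unemployment rate after four months ≈ 2.66%.

With a fixed labor force, u_{t+1} = u_t + s·(1−u_t) − f·u_t = u_t·(1−s−f) + s.
Here 1−s−f = 0.492 and s = 0.014.
u_1 = 0.012000 × 0.492 + 0.014 = 0.019904.
u_2 = 0.019904 × 0.492 + 0.014 = 0.023793.
u_3 = 0.023793 × 0.492 + 0.014 = 0.025706.
u_4 = 0.025706 × 0.492 + 0.014 = 0.026647.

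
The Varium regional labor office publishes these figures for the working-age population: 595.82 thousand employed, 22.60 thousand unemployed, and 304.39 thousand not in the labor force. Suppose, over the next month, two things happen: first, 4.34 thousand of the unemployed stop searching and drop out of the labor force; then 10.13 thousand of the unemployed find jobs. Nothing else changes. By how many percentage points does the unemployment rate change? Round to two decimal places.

The unemployment rate changes by −2.33 percentage points.

Initially, labor force = 595.82 + 22.60 = 618.42 thousand, so u = 22.60/618.42 = 3.65%.
After the first change, unemployed and labor force both fall by 4.34 → E = 595.82, U = 18.26, labor force = 614.08 thousand.
After the second change, unemployed falls and employed rises by 10.13; labor force unchanged → E = 605.95, U = 8.13, labor force = 614.08 thousand.
New unemployment rate = 8.13 / 614.08 = 1.32%.
Change = 1.32% − 3.65% = −2.33 percentage points.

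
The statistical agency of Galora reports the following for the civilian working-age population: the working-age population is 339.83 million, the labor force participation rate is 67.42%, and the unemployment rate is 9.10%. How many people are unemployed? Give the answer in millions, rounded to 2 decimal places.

About 20.85 million are unemployed.

Labor force = 0.6742 × 339.83 = 229.11 million.
Unemployed = 0.0910 × 229.11 ≈ 20.85 million.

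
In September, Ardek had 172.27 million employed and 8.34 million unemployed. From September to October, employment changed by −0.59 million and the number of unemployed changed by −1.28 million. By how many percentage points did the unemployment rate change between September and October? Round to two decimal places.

September: labor force = 172.27 + 8.34 = 180.61; u = 8.34/180.61 = 4.62%.
October: labor force = 171.68 + 7.06 = 178.74; u = 7.06/178.74 = 3.95%.
Change = 3.95% − 4.62% = −0.67 pp.

The unemployment rate changed by −0.67 percentage points.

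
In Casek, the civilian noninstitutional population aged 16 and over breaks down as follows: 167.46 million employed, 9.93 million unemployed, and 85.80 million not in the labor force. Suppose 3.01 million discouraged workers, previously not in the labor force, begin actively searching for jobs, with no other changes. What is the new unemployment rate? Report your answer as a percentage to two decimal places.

Initially, labor force = 167.46 + 9.93 = 177.39 million, so u = 9.93/177.39 = 5.60%.
After the change, unemployed and labor force both rise by 3.01 → E = 167.46, U = 12.94, labor force = 180.40 million.
New unemployment rate = 12.94 / 180.40 = 7.17%.

New unemployment rate ≈ 7.17%.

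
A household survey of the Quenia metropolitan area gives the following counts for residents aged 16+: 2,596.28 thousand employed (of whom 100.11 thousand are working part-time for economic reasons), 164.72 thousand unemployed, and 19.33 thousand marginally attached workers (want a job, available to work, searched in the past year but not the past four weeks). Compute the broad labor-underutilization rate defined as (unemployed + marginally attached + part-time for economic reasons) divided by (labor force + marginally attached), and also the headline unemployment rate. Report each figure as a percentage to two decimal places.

Broad underutilization rate ≈ 10.22%; headline unemployment rate ≈ 5.97%.

Labor force = 2,596.28 + 164.72 = 2,761.00 thousand.
Numerator = 164.72 + 19.33 + 100.11 = 284.16 thousand.
Denominator = 2,761.00 + 19.33 = 2,780.33 thousand.
Broad rate = 284.16 / 2,780.33 = 10.22%.
Headline unemployment rate = 164.72 / 2,761.00 = 5.97%.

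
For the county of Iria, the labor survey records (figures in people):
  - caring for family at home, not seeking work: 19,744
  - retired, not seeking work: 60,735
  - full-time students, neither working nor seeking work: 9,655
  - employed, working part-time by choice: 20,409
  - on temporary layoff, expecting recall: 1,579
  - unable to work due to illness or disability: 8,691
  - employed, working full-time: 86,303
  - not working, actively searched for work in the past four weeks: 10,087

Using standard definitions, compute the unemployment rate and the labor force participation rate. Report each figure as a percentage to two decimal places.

Unemployment rate ≈ 9.85%; labor force participation rate ≈ 54.50%.

Employed = 20,409 + 86,303 = 106,712.
Unemployed = 1,579 + 10,087 = 11,666 (jobless and actively searching, or on temporary layoff).
Labor force = 106,712 + 11,666 = 118,378.
Not in labor force = 19,744 + 60,735 + 9,655 + 8,691 = 98,825 (those not working and not actively searching are outside the labor force).
Civilian working-age population = 118,378 + 98,825 = 217,203.
Unemployment rate = 11,666 / 118,378 = 9.85%.
Labor force participation rate = 118,378 / 217,203 = 54.50%.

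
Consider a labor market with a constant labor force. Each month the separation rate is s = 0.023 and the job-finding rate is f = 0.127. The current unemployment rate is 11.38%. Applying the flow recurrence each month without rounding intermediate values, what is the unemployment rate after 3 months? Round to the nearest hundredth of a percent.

Unemployment rate after three months ≈ 12.91%.

With a fixed labor force, u_{t+1} = u_t + s·(1−u_t) − f·u_t = u_t·(1−s−f) + s.
Here 1−s−f = 0.850 and s = 0.023.
u_1 = 0.113800 × 0.850 + 0.023 = 0.119730.
u_2 = 0.119730 × 0.850 + 0.023 = 0.124771.
u_3 = 0.124771 × 0.850 + 0.023 = 0.129055.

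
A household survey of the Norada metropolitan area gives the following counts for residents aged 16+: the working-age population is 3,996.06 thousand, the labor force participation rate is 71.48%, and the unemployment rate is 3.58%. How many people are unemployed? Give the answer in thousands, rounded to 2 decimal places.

Labor force = 0.7148 × 3,996.06 = 2,856.38 thousand.
Unemployed = 0.0358 × 2,856.38 ≈ 102.26 thousand.

About 102.26 thousand are unemployed.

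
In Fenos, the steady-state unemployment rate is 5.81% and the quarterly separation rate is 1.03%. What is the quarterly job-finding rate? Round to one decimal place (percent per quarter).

From u* = s/(s+f): f = s·(1−u)/u.
f = 1.03 × (1 − 0.0581) / 0.0581 = 0.9702 / 0.0581 ≈ 16.7% per quarter.

Job-finding rate ≈ 16.7% per quarter.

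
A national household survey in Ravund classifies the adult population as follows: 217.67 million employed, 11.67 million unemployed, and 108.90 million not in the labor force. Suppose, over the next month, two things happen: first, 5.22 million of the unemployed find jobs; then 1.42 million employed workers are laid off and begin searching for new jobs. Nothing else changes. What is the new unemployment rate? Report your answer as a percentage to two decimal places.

Initially, labor force = 217.67 + 11.67 = 229.34 million, so u = 11.67/229.34 = 5.09%.
After the first change, unemployed falls and employed rises by 5.22; labor force unchanged → E = 222.89, U = 6.45, labor force = 229.34 million.
After the second change, employed falls and unemployed rises by 1.42; labor force unchanged → E = 221.47, U = 7.87, labor force = 229.34 million.
New unemployment rate = 7.87 / 229.34 = 3.43%.

New unemployment rate ≈ 3.43%.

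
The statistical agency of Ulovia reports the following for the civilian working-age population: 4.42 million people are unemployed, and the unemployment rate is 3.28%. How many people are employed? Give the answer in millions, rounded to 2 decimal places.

About 130.34 million are employed.

Labor force = U / u = 4.42 / 0.0328 ≈ 134.76 million.
Employed = labor force − unemployed = 134.76 − 4.42 = 130.34 million.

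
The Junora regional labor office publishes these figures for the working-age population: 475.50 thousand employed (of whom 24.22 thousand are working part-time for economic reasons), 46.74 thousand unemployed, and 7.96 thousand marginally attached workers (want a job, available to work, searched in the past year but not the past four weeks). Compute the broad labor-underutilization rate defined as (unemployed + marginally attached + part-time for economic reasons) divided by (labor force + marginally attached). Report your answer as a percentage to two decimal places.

Broad underutilization rate ≈ 14.88%.

Labor force = 475.50 + 46.74 = 522.24 thousand.
Numerator = 46.74 + 7.96 + 24.22 = 78.92 thousand.
Denominator = 522.24 + 7.96 = 530.20 thousand.
Broad rate = 78.92 / 530.20 = 14.88%.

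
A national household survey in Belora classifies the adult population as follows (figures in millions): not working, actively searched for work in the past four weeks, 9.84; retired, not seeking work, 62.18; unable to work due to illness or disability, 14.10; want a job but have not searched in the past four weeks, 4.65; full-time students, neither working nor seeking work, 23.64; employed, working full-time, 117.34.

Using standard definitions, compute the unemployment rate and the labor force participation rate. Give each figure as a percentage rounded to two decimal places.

Unemployment rate ≈ 7.74%; labor force participation rate ≈ 54.88%.

Employed = 117.34 million.
Unemployed = 9.84 million.
Labor force = 117.34 + 9.84 = 127.18 million.
Not in labor force = 62.18 + 14.10 + 4.65 + 23.64 = 104.57 million (those not working and not actively searching are outside the labor force — including those who want a job but have given up searching).
Civilian working-age population = 127.18 + 104.57 = 231.75 million.
Unemployment rate = 9.84 / 127.18 = 7.74%.
Labor force participation rate = 127.18 / 231.75 = 54.88%.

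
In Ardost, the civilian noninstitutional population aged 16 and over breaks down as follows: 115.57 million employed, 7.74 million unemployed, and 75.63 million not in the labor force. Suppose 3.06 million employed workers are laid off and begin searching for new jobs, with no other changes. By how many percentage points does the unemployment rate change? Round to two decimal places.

Initially, labor force = 115.57 + 7.74 = 123.31 million, so u = 7.74/123.31 = 6.28%.
After the change, employed falls and unemployed rises by 3.06; labor force unchanged → E = 112.51, U = 10.80, labor force = 123.31 million.
New unemployment rate = 10.80 / 123.31 = 8.76%.
Change = 8.76% − 6.28% = +2.48 percentage points.

The unemployment rate changes by +2.48 percentage points.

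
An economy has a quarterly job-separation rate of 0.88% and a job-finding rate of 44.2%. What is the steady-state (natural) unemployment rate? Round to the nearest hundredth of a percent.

At steady state the flows balance: s·E = f·U, so U/(E+U) = s/(s+f).
u* = 0.88 / (0.88 + 44.2) = 0.88 / 45.08 = 1.95%.

Steady-state unemployment rate ≈ 1.95%.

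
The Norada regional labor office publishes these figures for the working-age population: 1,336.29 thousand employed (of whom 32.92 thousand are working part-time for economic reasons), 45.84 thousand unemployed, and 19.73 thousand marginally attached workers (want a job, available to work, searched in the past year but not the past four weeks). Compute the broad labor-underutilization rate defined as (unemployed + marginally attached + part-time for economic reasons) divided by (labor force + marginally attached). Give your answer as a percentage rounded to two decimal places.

Broad underutilization rate ≈ 7.03%.

Labor force = 1,336.29 + 45.84 = 1,382.13 thousand.
Numerator = 45.84 + 19.73 + 32.92 = 98.49 thousand.
Denominator = 1,382.13 + 19.73 = 1,401.86 thousand.
Broad rate = 98.49 / 1,401.86 = 7.03%.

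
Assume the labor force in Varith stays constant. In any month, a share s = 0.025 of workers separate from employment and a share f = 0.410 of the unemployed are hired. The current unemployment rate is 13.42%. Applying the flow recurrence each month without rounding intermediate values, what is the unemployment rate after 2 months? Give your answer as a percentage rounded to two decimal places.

With a fixed labor force, u_{t+1} = u_t + s·(1−u_t) − f·u_t = u_t·(1−s−f) + s.
Here 1−s−f = 0.565 and s = 0.025.
u_1 = 0.134200 × 0.565 + 0.025 = 0.100823.
u_2 = 0.100823 × 0.565 + 0.025 = 0.081965.

Unemployment rate after two months ≈ 8.20%.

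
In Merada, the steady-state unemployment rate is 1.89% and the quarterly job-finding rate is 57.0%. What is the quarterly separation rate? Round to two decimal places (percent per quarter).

Separation rate ≈ 1.10% per quarter.

From u* = s/(s+f): s = u·f/(1−u).
s = 0.0189 × 57.0 / (1 − 0.0189) = 1.0773 / 0.9811 ≈ 1.10% per quarter.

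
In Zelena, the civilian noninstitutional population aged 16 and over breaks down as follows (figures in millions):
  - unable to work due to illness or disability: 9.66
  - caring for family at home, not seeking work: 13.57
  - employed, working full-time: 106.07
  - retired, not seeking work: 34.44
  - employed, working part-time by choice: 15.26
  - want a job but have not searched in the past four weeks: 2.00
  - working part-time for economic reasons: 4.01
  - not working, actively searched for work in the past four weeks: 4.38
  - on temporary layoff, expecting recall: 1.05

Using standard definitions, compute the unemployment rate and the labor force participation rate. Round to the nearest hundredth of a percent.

Unemployment rate ≈ 4.15%; labor force participation rate ≈ 68.67%.

Employed = 106.07 + 15.26 + 4.01 = 125.34 million (anyone who worked, including part-time for economic reasons, counts as employed).
Unemployed = 4.38 + 1.05 = 5.43 million (jobless and actively searching, or on temporary layoff).
Labor force = 125.34 + 5.43 = 130.77 million.
Not in labor force = 9.66 + 13.57 + 34.44 + 2.00 = 59.67 million (those not working and not actively searching are outside the labor force — including those who want a job but have given up searching).
Civilian working-age population = 130.77 + 59.67 = 190.44 million.
Unemployment rate = 5.43 / 130.77 = 4.15%.
Labor force participation rate = 130.77 / 190.44 = 68.67%.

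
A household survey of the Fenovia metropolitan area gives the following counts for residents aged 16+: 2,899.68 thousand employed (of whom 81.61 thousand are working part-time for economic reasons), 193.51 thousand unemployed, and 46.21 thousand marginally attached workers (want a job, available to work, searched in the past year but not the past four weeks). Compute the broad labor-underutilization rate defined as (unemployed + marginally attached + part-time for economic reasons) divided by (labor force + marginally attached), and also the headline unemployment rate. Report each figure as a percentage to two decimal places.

Labor force = 2,899.68 + 193.51 = 3,093.19 thousand.
Numerator = 193.51 + 46.21 + 81.61 = 321.33 thousand.
Denominator = 3,093.19 + 46.21 = 3,139.40 thousand.
Broad rate = 321.33 / 3,139.40 = 10.24%.
Headline unemployment rate = 193.51 / 3,093.19 = 6.26%.

Broad underutilization rate ≈ 10.24%; headline unemployment rate ≈ 6.26%.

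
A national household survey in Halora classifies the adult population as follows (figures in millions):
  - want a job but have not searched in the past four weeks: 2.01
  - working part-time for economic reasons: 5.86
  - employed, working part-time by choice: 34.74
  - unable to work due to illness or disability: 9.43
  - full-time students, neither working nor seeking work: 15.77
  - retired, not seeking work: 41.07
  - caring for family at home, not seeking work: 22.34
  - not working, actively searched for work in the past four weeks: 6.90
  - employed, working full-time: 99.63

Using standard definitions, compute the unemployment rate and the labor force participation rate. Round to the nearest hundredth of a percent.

Unemployment rate ≈ 4.69%; labor force participation rate ≈ 61.88%.

Employed = 5.86 + 34.74 + 99.63 = 140.23 million (anyone who worked, including part-time for economic reasons, counts as employed).
Unemployed = 6.90 million.
Labor force = 140.23 + 6.90 = 147.13 million.
Not in labor force = 2.01 + 9.43 + 15.77 + 41.07 + 22.34 = 90.62 million (those not working and not actively searching are outside the labor force — including those who want a job but have given up searching).
Civilian working-age population = 147.13 + 90.62 = 237.75 million.
Unemployment rate = 6.90 / 147.13 = 4.69%.
Labor force participation rate = 147.13 / 237.75 = 61.88%.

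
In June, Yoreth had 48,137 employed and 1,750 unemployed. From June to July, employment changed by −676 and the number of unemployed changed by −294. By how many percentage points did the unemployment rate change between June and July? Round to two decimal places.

June: labor force = 48,137 + 1,750 = 49,887; u = 1,750/49,887 = 3.51%.
July: labor force = 47,461 + 1,456 = 48,917; u = 1,456/48,917 = 2.98%.
Change = 2.98% − 3.51% = −0.53 pp.

The unemployment rate changed by −0.53 percentage points.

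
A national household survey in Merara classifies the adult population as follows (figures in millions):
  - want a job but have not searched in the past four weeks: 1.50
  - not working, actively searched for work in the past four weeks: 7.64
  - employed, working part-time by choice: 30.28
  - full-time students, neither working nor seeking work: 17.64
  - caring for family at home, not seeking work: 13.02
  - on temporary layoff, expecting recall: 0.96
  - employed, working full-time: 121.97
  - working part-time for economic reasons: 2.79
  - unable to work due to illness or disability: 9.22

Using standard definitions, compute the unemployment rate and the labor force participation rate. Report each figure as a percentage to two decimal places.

Employed = 30.28 + 121.97 + 2.79 = 155.04 million (anyone who worked, including part-time for economic reasons, counts as employed).
Unemployed = 7.64 + 0.96 = 8.60 million (jobless and actively searching, or on temporary layoff).
Labor force = 155.04 + 8.60 = 163.64 million.
Not in labor force = 1.50 + 17.64 + 13.02 + 9.22 = 41.38 million (those not working and not actively searching are outside the labor force — including those who want a job but have given up searching).
Civilian working-age population = 163.64 + 41.38 = 205.02 million.
Unemployment rate = 8.60 / 163.64 = 5.26%.
Labor force participation rate = 163.64 / 205.02 = 79.82%.

Unemployment rate ≈ 5.26%; labor force participation rate ≈ 79.82%.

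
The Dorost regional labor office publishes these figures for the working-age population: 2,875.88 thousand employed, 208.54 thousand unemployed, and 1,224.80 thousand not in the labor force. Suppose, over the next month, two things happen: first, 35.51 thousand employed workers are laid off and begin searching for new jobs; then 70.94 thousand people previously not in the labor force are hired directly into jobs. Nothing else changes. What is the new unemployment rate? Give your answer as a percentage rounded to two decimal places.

Initially, labor force = 2,875.88 + 208.54 = 3,084.42 thousand, so u = 208.54/3,084.42 = 6.76%.
After the first change, employed falls and unemployed rises by 35.51; labor force unchanged → E = 2,840.37, U = 244.05, labor force = 3,084.42 thousand.
After the second change, employed and labor force both rise by 70.94; unemployed unchanged → E = 2,911.31, U = 244.05, labor force = 3,155.36 thousand.
New unemployment rate = 244.05 / 3,155.36 = 7.73%.

New unemployment rate ≈ 7.73%.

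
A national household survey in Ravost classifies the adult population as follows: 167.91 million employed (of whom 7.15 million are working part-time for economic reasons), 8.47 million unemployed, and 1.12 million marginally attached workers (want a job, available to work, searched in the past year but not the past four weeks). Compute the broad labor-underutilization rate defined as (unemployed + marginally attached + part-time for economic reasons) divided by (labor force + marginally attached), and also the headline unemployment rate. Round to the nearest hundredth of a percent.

Broad underutilization rate ≈ 9.43%; headline unemployment rate ≈ 4.80%.

Labor force = 167.91 + 8.47 = 176.38 million.
Numerator = 8.47 + 1.12 + 7.15 = 16.74 million.
Denominator = 176.38 + 1.12 = 177.50 million.
Broad rate = 16.74 / 177.50 = 9.43%.
Headline unemployment rate = 8.47 / 176.38 = 4.80%.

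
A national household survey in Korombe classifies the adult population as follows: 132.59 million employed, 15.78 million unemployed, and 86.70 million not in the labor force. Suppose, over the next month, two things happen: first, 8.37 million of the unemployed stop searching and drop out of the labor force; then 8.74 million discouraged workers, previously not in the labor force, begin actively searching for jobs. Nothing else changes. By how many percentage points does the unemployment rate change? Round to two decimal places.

The unemployment rate changes by +0.22 percentage points.

Initially, labor force = 132.59 + 15.78 = 148.37 million, so u = 15.78/148.37 = 10.64%.
After the first change, unemployed and labor force both fall by 8.37 → E = 132.59, U = 7.41, labor force = 140.00 million.
After the second change, unemployed and labor force both rise by 8.74 → E = 132.59, U = 16.15, labor force = 148.74 million.
New unemployment rate = 16.15 / 148.74 = 10.86%.
Change = 10.86% − 10.64% = +0.22 percentage points.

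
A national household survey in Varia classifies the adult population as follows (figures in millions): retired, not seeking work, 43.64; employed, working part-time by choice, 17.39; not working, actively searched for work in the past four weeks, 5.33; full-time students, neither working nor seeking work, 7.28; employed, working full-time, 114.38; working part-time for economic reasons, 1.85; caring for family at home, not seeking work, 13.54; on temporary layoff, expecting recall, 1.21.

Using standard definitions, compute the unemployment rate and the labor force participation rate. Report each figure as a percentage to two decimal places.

Employed = 17.39 + 114.38 + 1.85 = 133.62 million (anyone who worked, including part-time for economic reasons, counts as employed).
Unemployed = 5.33 + 1.21 = 6.54 million (jobless and actively searching, or on temporary layoff).
Labor force = 133.62 + 6.54 = 140.16 million.
Not in labor force = 43.64 + 7.28 + 13.54 = 64.46 million (those not working and not actively searching are outside the labor force).
Civilian working-age population = 140.16 + 64.46 = 204.62 million.
Unemployment rate = 6.54 / 140.16 = 4.67%.
Labor force participation rate = 140.16 / 204.62 = 68.50%.

Unemployment rate ≈ 4.67%; labor force participation rate ≈ 68.50%.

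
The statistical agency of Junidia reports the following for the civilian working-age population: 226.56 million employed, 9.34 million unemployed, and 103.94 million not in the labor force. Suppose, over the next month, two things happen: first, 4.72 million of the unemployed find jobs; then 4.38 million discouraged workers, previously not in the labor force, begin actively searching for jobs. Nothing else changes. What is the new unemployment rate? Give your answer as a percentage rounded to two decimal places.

Initially, labor force = 226.56 + 9.34 = 235.90 million, so u = 9.34/235.90 = 3.96%.
After the first change, unemployed falls and employed rises by 4.72; labor force unchanged → E = 231.28, U = 4.62, labor force = 235.90 million.
After the second change, unemployed and labor force both rise by 4.38 → E = 231.28, U = 9.00, labor force = 240.28 million.
New unemployment rate = 9.00 / 240.28 = 3.75%.

New unemployment rate ≈ 3.75%.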